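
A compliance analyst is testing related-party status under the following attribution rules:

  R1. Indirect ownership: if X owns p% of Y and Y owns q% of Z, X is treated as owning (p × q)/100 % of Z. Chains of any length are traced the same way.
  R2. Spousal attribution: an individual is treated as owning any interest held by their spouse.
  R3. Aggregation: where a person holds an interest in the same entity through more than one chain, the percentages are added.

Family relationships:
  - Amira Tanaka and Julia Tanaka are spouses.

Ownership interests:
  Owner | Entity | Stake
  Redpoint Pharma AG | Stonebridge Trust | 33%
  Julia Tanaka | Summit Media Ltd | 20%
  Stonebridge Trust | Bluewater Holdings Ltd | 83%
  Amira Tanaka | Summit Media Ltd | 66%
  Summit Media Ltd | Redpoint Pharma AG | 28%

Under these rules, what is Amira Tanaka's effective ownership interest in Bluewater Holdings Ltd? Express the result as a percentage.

By spousal attribution (R2), Amira Tanaka is treated as also owning Julia Tanaka's interest in Summit Media Ltd, giving 66% + 20% = 86%.
Chain via Summit Media Ltd → Redpoint Pharma AG → Stonebridge Trust (R1): 86% × 28% × 33% × 83% = 6.595512% of Bluewater Holdings Ltd.

6.595512%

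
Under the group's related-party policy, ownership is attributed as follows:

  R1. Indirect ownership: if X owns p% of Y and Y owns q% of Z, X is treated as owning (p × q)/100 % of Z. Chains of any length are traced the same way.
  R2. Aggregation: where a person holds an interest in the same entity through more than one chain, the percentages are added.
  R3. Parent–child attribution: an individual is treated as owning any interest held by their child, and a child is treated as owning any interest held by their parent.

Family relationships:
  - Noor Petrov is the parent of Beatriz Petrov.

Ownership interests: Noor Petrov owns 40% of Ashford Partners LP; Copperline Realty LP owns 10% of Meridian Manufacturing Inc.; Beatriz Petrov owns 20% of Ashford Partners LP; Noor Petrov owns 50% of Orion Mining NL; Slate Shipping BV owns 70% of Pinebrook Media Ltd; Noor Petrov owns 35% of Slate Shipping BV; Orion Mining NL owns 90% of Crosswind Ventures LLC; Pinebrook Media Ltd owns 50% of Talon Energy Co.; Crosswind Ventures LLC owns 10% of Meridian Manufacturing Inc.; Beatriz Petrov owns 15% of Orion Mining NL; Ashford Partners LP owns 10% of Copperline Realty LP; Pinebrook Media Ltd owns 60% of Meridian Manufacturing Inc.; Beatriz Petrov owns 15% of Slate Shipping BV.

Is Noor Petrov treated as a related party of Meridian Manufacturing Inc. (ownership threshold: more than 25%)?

By parent–child attribution (R3), Noor Petrov is treated as also owning Beatriz Petrov's interest in Ashford Partners LP, giving 40% + 20% = 60%.
By parent–child attribution (R3), Noor Petrov is treated as also owning Beatriz Petrov's interest in Slate Shipping BV, giving 35% + 15% = 50%.
By parent–child attribution (R3), Noor Petrov is treated as also owning Beatriz Petrov's interest in Orion Mining NL, giving 50% + 15% = 65%.
Chain via Ashford Partners LP → Copperline Realty LP (R1): 60% × 10% × 10% = 0.6% of Meridian Manufacturing Inc.
Chain via Slate Shipping BV → Pinebrook Media Ltd (R1): 50% × 70% × 60% = 21% of Meridian Manufacturing Inc.
Chain via Orion Mining NL → Crosswind Ventures LLC (R1): 65% × 90% × 10% = 5.85% of Meridian Manufacturing Inc.
Aggregating (R2): 0.6% + 21% + 5.85% = 27.45%.
27.45% exceeds the 25% threshold, so Noor is a related party to Meridian Manufacturing Inc.

Yes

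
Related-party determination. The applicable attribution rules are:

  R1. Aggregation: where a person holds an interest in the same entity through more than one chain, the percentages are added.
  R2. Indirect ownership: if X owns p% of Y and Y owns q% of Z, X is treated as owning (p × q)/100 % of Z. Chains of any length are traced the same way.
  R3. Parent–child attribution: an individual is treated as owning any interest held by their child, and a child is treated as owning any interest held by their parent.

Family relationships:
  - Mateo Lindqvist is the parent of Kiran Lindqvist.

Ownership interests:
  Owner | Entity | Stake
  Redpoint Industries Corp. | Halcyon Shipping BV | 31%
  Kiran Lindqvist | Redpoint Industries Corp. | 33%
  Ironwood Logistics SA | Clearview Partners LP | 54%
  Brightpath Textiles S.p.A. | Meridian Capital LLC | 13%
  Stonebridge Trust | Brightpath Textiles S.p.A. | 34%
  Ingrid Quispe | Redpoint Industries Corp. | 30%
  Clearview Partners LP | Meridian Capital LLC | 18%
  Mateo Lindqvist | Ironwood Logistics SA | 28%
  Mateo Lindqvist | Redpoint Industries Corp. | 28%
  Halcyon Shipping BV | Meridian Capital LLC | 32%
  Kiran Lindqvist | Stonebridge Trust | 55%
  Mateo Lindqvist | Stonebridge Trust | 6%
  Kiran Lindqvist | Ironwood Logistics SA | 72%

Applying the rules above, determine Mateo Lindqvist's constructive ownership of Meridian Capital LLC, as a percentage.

By parent–child attribution (R3), Mateo Lindqvist is treated as also owning Kiran Lindqvist's interest in Stonebridge Trust, giving 6% + 55% = 61%.
By parent–child attribution (R3), Mateo Lindqvist is treated as also owning Kiran Lindqvist's interest in Ironwood Logistics SA, giving 28% + 72% = 100%.
By parent–child attribution (R3), Mateo Lindqvist is treated as also owning Kiran Lindqvist's interest in Redpoint Industries Corp, giving 28% + 33% = 61%.
Chain via Stonebridge Trust → Brightpath Textiles S.p.A. (R2): 61% × 34% × 13% = 2.6962% of Meridian Capital LLC.
Chain via Ironwood Logistics SA → Clearview Partners LP (R2): 100% × 54% × 18% = 9.72% of Meridian Capital LLC.
Chain via Redpoint Industries Corp. → Halcyon Shipping BV (R2): 61% × 31% × 32% = 6.0512% of Meridian Capital LLC.
Aggregating (R1): 2.6962% + 9.72% + 6.0512% = 18.4674%.

18.4674%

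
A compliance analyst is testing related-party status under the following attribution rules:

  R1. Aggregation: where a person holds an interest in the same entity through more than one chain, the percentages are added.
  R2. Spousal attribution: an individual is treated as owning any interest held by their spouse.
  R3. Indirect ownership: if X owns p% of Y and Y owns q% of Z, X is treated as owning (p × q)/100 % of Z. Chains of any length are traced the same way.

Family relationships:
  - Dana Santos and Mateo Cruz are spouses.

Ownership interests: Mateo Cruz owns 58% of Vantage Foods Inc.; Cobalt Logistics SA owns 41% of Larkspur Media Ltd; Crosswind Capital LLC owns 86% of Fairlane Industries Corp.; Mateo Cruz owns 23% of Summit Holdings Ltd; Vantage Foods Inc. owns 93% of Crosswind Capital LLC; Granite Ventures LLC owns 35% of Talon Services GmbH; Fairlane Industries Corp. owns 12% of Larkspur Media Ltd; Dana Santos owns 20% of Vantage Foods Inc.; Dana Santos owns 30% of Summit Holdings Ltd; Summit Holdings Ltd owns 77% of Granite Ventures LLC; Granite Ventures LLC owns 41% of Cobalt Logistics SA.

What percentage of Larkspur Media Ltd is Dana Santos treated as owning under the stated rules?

By spousal attribution (R2), Dana Santos is treated as also owning Mateo Cruz's interest in Summit Holdings Ltd, giving 30% + 23% = 53%.
By spousal attribution (R2), Dana Santos is treated as also owning Mateo Cruz's interest in Vantage Foods Inc, giving 20% + 58% = 78%.
Chain via Summit Holdings Ltd → Granite Ventures LLC → Cobalt Logistics SA (R3): 53% × 77% × 41% × 41% = 6.860161% of Larkspur Media Ltd.
Chain via Vantage Foods Inc. → Crosswind Capital LLC → Fairlane Industries Corp. (R3): 78% × 93% × 86% × 12% = 7.486128% of Larkspur Media Ltd.
Aggregating (R1): 6.860161% + 7.486128% = 14.346289%.

14.346289%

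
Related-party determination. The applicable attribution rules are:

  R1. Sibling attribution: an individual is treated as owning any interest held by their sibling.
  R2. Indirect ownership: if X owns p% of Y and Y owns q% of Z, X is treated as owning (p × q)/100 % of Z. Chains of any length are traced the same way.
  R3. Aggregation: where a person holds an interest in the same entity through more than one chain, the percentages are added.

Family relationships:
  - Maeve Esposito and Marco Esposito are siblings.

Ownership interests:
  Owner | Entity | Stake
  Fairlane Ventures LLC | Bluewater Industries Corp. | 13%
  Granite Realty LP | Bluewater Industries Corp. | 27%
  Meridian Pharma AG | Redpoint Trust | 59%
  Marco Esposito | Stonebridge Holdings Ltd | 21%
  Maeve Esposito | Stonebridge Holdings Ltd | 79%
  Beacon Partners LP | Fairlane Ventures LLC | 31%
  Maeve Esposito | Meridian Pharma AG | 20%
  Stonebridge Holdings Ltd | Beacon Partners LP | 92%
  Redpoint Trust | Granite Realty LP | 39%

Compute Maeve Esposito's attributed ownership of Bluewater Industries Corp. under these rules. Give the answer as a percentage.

By sibling attribution (R1), Maeve Esposito is treated as also owning Marco Esposito's interest in Stonebridge Holdings Ltd, giving 79% + 21% = 100%.
Chain via Meridian Pharma AG → Redpoint Trust → Granite Realty LP (R2): 20% × 59% × 39% × 27% = 1.24254% of Bluewater Industries Corp.
Chain via Stonebridge Holdings Ltd → Beacon Partners LP → Fairlane Ventures LLC (R2): 100% × 92% × 31% × 13% = 3.7076% of Bluewater Industries Corp.
Aggregating (R3): 1.24254% + 3.7076% = 4.95014%.

4.95014%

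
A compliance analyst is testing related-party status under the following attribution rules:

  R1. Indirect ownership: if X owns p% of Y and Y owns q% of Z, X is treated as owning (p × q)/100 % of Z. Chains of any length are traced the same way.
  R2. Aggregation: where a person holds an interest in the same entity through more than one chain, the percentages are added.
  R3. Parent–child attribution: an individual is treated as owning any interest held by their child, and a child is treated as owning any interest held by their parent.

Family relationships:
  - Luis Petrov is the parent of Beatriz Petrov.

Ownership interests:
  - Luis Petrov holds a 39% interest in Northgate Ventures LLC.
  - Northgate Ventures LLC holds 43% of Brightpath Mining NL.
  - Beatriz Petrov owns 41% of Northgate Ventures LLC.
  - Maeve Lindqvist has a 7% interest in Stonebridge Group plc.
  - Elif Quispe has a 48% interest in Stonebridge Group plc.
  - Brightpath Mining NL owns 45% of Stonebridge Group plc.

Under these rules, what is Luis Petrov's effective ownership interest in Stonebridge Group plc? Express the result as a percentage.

By parent–child attribution (R3), Luis Petrov is treated as also owning Beatriz Petrov's interest in Northgate Ventures LLC, giving 39% + 41% = 80%.
Chain via Northgate Ventures LLC → Brightpath Mining NL (R1): 80% × 43% × 45% = 15.48% of Stonebridge Group plc.

15.48%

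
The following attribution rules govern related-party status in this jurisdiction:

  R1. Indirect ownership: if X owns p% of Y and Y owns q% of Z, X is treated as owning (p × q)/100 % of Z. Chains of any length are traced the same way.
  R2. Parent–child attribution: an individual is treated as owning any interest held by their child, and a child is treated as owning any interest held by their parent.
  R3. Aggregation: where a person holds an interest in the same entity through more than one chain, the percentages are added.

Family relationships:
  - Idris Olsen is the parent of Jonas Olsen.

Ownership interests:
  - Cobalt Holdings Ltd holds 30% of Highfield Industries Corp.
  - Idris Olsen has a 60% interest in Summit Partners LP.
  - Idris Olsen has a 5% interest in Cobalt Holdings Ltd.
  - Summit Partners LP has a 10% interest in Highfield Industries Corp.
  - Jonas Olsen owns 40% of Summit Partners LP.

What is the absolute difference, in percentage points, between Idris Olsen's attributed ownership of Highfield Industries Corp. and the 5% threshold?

By parent–child attribution (R2), Idris Olsen is treated as also owning Jonas Olsen's interest in Summit Partners LP, giving 60% + 40% = 100%.
Chain via Cobalt Holdings Ltd (R1): 5% × 30% = 1.5% of Highfield Industries Corp.
Chain via Summit Partners LP (R1): 100% × 10% = 10% of Highfield Industries Corp.
Aggregating (R3): 1.5% + 10% = 11.5%.
11.5% exceeds the 5% threshold by 6.5 percentage points.

6.5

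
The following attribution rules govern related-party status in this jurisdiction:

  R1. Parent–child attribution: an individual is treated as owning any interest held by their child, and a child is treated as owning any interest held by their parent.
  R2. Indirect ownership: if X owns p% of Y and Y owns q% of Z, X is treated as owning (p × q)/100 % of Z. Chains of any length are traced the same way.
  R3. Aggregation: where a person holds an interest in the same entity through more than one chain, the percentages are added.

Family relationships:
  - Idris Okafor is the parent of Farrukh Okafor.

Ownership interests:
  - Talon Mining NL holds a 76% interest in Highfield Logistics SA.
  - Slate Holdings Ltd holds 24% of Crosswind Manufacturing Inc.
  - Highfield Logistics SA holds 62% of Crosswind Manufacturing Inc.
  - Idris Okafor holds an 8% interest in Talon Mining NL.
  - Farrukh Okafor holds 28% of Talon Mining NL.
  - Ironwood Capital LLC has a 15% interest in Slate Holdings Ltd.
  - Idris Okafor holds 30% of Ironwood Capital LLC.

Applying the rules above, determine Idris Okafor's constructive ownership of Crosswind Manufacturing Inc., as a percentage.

By parent–child attribution (R1), Idris Okafor is treated as also owning Farrukh Okafor's interest in Talon Mining NL, giving 8% + 28% = 36%.
Chain via Ironwood Capital LLC → Slate Holdings Ltd (R2): 30% × 15% × 24% = 1.08% of Crosswind Manufacturing Inc.
Chain via Talon Mining NL → Highfield Logistics SA (R2): 36% × 76% × 62% = 16.9632% of Crosswind Manufacturing Inc.
Aggregating (R3): 1.08% + 16.9632% = 18.0432%.

18.0432%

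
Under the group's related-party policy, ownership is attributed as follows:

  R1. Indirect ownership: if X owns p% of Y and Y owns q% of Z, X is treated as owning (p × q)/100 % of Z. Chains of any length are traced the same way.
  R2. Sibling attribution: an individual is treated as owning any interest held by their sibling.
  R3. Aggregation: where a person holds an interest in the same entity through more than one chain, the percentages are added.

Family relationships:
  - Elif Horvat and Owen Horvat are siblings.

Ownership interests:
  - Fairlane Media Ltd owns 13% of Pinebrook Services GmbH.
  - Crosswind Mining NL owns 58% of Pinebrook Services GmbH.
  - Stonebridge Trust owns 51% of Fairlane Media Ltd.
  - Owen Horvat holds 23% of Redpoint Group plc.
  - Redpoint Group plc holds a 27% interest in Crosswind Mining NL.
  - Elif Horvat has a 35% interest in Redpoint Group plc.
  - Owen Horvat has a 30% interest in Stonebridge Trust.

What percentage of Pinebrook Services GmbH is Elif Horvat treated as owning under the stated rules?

By sibling attribution (R2), Elif Horvat is treated as also owning Owen Horvat's interest in Redpoint Group plc, giving 35% + 23% = 58%.
By sibling attribution (R2), Elif Horvat is treated as owning Owen Horvat's 30% interest in Stonebridge Trust.
Chain via Redpoint Group plc → Crosswind Mining NL (R1): 58% × 27% × 58% = 9.0828% of Pinebrook Services GmbH.
Chain via Stonebridge Trust → Fairlane Media Ltd (R1): 30% × 51% × 13% = 1.989% of Pinebrook Services GmbH.
Aggregating (R3): 9.0828% + 1.989% = 11.0718%.

11.0718%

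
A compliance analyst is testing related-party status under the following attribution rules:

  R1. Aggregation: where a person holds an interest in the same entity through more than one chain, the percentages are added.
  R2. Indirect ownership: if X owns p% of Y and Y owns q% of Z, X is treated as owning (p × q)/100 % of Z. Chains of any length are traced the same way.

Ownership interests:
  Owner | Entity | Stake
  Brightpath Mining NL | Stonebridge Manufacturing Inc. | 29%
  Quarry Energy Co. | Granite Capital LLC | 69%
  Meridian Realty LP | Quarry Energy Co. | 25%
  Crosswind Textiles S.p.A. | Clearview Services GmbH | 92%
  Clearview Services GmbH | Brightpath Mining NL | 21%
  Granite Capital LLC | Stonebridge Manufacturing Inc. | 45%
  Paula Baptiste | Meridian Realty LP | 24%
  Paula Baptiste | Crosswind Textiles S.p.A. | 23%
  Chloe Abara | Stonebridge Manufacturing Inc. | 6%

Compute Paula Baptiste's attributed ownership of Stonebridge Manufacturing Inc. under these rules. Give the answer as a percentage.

3.151644%

Chain via Crosswind Textiles S.p.A. → Clearview Services GmbH → Brightpath Mining NL (R2): 23% × 92% × 21% × 29% = 1.288644% of Stonebridge Manufacturing Inc.
Chain via Meridian Realty LP → Quarry Energy Co. → Granite Capital LLC (R2): 24% × 25% × 69% × 45% = 1.863% of Stonebridge Manufacturing Inc.
Aggregating (R1): 1.288644% + 1.863% = 3.151644%.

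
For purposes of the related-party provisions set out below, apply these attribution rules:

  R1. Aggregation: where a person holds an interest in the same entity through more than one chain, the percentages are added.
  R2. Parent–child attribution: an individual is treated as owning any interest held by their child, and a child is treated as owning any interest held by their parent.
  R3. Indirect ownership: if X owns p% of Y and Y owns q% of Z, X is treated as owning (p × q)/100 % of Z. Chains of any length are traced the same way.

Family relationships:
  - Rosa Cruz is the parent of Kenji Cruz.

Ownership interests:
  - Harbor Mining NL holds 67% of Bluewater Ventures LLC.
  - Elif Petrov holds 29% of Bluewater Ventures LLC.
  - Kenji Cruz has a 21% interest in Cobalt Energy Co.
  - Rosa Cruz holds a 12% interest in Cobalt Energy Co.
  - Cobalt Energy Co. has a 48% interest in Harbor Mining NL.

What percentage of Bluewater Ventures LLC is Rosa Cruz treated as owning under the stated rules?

10.6128%

By parent–child attribution (R2), Rosa Cruz is treated as also owning Kenji Cruz's interest in Cobalt Energy Co, giving 12% + 21% = 33%.
Chain via Cobalt Energy Co. → Harbor Mining NL (R3): 33% × 48% × 67% = 10.6128% of Bluewater Ventures LLC.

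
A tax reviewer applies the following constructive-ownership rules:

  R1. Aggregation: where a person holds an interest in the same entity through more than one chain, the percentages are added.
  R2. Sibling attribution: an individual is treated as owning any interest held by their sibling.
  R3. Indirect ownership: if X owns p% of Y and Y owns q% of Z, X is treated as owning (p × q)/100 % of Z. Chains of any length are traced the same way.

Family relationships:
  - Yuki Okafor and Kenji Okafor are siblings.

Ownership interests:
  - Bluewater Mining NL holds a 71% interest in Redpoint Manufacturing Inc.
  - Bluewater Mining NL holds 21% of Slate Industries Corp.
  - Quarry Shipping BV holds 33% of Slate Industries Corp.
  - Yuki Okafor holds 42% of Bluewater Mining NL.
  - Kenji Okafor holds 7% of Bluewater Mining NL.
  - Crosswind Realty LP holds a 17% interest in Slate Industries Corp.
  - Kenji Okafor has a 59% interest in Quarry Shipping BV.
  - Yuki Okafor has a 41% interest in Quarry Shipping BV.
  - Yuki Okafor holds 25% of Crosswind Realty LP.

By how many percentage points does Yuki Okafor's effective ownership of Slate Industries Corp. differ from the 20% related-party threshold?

27.54

By sibling attribution (R2), Yuki Okafor is treated as also owning Kenji Okafor's interest in Quarry Shipping BV, giving 41% + 59% = 100%.
By sibling attribution (R2), Yuki Okafor is treated as also owning Kenji Okafor's interest in Bluewater Mining NL, giving 42% + 7% = 49%.
Chain via Quarry Shipping BV (R3): 100% × 33% = 33% of Slate Industries Corp.
Chain via Bluewater Mining NL (R3): 49% × 21% = 10.29% of Slate Industries Corp.
Chain via Crosswind Realty LP (R3): 25% × 17% = 4.25% of Slate Industries Corp.
Aggregating (R1): 33% + 10.29% + 4.25% = 47.54%.
47.54% exceeds the 20% threshold by 27.54 percentage points.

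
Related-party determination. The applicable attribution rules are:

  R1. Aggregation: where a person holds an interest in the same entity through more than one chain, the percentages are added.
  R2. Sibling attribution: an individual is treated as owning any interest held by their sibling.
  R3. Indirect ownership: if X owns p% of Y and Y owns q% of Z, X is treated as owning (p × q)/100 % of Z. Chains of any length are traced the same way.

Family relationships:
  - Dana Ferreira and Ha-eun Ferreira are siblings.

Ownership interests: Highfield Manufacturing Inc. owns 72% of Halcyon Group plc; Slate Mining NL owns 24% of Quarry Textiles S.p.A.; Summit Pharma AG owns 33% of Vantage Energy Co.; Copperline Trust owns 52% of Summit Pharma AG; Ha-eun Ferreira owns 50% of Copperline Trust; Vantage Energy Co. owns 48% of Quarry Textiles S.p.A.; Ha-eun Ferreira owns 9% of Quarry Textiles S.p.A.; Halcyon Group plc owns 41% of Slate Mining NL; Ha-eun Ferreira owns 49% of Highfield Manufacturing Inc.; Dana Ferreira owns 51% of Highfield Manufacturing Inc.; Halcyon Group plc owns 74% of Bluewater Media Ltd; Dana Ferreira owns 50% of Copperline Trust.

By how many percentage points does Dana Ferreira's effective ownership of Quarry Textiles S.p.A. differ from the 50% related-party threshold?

25.6784

By sibling attribution (R2), Dana Ferreira is treated as also owning Ha-eun Ferreira's interest in Copperline Trust, giving 50% + 50% = 100%.
By sibling attribution (R2), Dana Ferreira is treated as also owning Ha-eun Ferreira's interest in Highfield Manufacturing Inc, giving 51% + 49% = 100%.
By sibling attribution (R2), Dana Ferreira is treated as owning Ha-eun Ferreira's 9% interest in Quarry Textiles S.p.A.
Chain via Copperline Trust → Summit Pharma AG → Vantage Energy Co. (R3): 100% × 52% × 33% × 48% = 8.2368% of Quarry Textiles S.p.A.
Chain via Highfield Manufacturing Inc. → Halcyon Group plc → Slate Mining NL (R3): 100% × 72% × 41% × 24% = 7.0848% of Quarry Textiles S.p.A.
Direct interest in Quarry Textiles S.p.A: 9%.
Aggregating (R1): 8.2368% + 7.0848% + 9% = 24.3216%.
24.3216% falls short of the 50% threshold by 25.6784 percentage points.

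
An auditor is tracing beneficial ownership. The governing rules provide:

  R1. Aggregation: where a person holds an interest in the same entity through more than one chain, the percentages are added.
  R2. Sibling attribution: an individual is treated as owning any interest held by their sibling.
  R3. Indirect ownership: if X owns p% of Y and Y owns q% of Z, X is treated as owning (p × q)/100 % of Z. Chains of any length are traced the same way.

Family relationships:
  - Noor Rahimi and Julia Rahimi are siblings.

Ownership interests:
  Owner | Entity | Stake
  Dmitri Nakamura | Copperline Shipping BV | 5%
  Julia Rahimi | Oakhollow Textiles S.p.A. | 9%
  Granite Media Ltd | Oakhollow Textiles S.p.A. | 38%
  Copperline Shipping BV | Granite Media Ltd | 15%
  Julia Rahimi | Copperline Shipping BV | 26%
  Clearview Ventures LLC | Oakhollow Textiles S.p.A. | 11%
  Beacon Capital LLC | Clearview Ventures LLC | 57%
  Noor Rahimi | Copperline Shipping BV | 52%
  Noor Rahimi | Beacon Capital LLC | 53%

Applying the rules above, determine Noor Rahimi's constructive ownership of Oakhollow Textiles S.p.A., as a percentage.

By sibling attribution (R2), Noor Rahimi is treated as also owning Julia Rahimi's interest in Copperline Shipping BV, giving 52% + 26% = 78%.
By sibling attribution (R2), Noor Rahimi is treated as owning Julia Rahimi's 9% interest in Oakhollow Textiles S.p.A.
Chain via Beacon Capital LLC → Clearview Ventures LLC (R3): 53% × 57% × 11% = 3.3231% of Oakhollow Textiles S.p.A.
Chain via Copperline Shipping BV → Granite Media Ltd (R3): 78% × 15% × 38% = 4.446% of Oakhollow Textiles S.p.A.
Direct interest in Oakhollow Textiles S.p.A: 9%.
Aggregating (R1): 3.3231% + 4.446% + 9% = 16.7691%.

16.7691%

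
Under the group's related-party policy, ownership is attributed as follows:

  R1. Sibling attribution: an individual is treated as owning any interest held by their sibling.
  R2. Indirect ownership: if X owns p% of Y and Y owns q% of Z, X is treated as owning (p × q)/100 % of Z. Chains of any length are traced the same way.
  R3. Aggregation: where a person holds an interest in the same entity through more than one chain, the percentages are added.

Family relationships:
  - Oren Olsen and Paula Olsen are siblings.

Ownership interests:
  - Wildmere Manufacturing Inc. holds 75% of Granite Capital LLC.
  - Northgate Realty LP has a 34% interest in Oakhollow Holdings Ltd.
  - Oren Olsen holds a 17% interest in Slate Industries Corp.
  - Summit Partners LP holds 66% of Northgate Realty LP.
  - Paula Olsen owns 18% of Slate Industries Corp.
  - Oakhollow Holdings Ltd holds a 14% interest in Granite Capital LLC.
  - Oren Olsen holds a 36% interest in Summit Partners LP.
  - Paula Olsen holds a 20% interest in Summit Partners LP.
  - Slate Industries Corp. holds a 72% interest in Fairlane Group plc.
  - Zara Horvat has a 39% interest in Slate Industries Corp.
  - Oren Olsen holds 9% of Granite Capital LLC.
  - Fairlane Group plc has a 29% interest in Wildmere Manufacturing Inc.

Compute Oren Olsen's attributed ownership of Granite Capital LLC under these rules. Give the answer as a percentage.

By sibling attribution (R1), Oren Olsen is treated as also owning Paula Olsen's interest in Slate Industries Corp, giving 17% + 18% = 35%.
By sibling attribution (R1), Oren Olsen is treated as also owning Paula Olsen's interest in Summit Partners LP, giving 36% + 20% = 56%.
Chain via Slate Industries Corp. → Fairlane Group plc → Wildmere Manufacturing Inc. (R2): 35% × 72% × 29% × 75% = 5.481% of Granite Capital LLC.
Chain via Summit Partners LP → Northgate Realty LP → Oakhollow Holdings Ltd (R2): 56% × 66% × 34% × 14% = 1.759296% of Granite Capital LLC.
Direct interest in Granite Capital LLC: 9%.
Aggregating (R3): 5.481% + 1.759296% + 9% = 16.240296%.

16.240296%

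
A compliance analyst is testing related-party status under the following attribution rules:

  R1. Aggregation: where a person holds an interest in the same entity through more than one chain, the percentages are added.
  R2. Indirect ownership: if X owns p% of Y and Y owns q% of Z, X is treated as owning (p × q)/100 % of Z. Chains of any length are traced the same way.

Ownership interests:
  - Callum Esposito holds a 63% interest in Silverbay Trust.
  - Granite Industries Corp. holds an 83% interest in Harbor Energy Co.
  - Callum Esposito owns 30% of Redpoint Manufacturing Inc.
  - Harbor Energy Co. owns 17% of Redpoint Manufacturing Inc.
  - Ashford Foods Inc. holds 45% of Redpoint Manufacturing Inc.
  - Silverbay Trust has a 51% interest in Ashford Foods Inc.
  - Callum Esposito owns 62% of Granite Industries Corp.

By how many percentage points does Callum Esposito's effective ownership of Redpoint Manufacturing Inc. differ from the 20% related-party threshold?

33.2067

Chain via Granite Industries Corp. → Harbor Energy Co. (R2): 62% × 83% × 17% = 8.7482% of Redpoint Manufacturing Inc.
Chain via Silverbay Trust → Ashford Foods Inc. (R2): 63% × 51% × 45% = 14.4585% of Redpoint Manufacturing Inc.
Direct interest in Redpoint Manufacturing Inc: 30%.
Aggregating (R1): 8.7482% + 14.4585% + 30% = 53.2067%.
53.2067% exceeds the 20% threshold by 33.2067 percentage points.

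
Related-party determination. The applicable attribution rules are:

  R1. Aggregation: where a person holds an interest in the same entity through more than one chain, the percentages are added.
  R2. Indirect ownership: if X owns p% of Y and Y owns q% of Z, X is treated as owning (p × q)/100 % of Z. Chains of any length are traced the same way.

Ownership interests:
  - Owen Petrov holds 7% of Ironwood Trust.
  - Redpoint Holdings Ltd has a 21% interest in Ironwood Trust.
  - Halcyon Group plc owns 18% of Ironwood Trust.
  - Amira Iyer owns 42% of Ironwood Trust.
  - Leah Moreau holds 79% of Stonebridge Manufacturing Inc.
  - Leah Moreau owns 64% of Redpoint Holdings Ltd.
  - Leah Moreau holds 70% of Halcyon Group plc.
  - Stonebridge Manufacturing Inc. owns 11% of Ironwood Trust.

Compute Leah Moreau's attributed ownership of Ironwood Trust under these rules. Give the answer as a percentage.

Chain via Stonebridge Manufacturing Inc. (R2): 79% × 11% = 8.69% of Ironwood Trust.
Chain via Halcyon Group plc (R2): 70% × 18% = 12.6% of Ironwood Trust.
Chain via Redpoint Holdings Ltd (R2): 64% × 21% = 13.44% of Ironwood Trust.
Aggregating (R1): 8.69% + 12.6% + 13.44% = 34.73%.

34.73%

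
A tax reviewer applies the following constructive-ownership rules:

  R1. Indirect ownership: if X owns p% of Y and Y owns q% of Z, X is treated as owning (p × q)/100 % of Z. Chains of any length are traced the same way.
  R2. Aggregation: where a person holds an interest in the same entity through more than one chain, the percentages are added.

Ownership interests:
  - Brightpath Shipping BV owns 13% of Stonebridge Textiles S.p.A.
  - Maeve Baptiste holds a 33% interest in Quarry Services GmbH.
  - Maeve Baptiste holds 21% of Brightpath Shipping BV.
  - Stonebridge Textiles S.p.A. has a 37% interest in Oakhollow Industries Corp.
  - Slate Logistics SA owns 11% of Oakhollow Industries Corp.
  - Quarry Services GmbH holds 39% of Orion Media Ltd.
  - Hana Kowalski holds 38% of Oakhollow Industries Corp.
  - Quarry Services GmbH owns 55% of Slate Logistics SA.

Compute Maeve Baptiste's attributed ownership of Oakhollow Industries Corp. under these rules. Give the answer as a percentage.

3.0066%

Chain via Brightpath Shipping BV → Stonebridge Textiles S.p.A. (R1): 21% × 13% × 37% = 1.0101% of Oakhollow Industries Corp.
Chain via Quarry Services GmbH → Slate Logistics SA (R1): 33% × 55% × 11% = 1.9965% of Oakhollow Industries Corp.
Aggregating (R2): 1.0101% + 1.9965% = 3.0066%.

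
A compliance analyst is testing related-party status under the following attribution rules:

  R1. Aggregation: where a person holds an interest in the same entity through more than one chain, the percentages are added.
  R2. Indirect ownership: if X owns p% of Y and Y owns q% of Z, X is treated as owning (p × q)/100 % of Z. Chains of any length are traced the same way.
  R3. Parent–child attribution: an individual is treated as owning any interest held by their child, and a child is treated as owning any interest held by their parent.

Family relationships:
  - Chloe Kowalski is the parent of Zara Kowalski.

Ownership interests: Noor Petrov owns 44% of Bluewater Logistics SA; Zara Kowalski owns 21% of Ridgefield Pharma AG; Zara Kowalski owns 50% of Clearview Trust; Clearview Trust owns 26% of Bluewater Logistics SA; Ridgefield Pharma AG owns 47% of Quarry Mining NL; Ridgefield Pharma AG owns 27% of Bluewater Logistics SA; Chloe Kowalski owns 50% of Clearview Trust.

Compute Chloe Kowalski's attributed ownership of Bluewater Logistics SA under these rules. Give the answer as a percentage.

By parent–child attribution (R3), Chloe Kowalski is treated as also owning Zara Kowalski's interest in Clearview Trust, giving 50% + 50% = 100%.
By parent–child attribution (R3), Chloe Kowalski is treated as owning Zara Kowalski's 21% interest in Ridgefield Pharma AG.
Chain via Clearview Trust (R2): 100% × 26% = 26% of Bluewater Logistics SA.
Chain via Ridgefield Pharma AG (R2): 21% × 27% = 5.67% of Bluewater Logistics SA.
Aggregating (R1): 26% + 5.67% = 31.67%.

31.67%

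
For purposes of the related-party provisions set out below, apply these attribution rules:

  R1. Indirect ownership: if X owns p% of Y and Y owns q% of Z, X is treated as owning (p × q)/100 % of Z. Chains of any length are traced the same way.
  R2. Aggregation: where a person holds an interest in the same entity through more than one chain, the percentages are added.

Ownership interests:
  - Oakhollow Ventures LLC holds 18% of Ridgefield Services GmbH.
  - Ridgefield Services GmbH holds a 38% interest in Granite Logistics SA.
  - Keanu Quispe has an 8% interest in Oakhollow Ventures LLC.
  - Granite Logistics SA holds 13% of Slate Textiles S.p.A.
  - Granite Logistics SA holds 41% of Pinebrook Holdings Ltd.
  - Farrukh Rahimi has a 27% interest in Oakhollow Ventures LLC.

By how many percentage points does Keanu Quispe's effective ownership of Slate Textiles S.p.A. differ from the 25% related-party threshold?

Chain via Oakhollow Ventures LLC → Ridgefield Services GmbH → Granite Logistics SA (R1): 8% × 18% × 38% × 13% = 0.071136% of Slate Textiles S.p.A.
0.071136% falls short of the 25% threshold by 24.928864 percentage points.

24.928864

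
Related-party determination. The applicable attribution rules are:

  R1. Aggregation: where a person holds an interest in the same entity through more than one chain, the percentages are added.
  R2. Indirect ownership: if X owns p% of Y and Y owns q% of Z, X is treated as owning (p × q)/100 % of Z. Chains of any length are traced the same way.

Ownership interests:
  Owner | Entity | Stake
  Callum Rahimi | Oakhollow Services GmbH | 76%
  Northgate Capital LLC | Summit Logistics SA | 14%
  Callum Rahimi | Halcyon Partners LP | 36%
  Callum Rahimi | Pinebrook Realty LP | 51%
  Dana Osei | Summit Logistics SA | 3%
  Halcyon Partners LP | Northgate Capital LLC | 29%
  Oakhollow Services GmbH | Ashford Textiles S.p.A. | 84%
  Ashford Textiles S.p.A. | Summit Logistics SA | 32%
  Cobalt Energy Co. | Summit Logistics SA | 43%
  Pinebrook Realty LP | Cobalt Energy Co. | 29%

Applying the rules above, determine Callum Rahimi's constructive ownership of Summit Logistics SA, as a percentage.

Chain via Pinebrook Realty LP → Cobalt Energy Co. (R2): 51% × 29% × 43% = 6.3597% of Summit Logistics SA.
Chain via Halcyon Partners LP → Northgate Capital LLC (R2): 36% × 29% × 14% = 1.4616% of Summit Logistics SA.
Chain via Oakhollow Services GmbH → Ashford Textiles S.p.A. (R2): 76% × 84% × 32% = 20.4288% of Summit Logistics SA.
Aggregating (R1): 6.3597% + 1.4616% + 20.4288% = 28.2501%.

28.2501%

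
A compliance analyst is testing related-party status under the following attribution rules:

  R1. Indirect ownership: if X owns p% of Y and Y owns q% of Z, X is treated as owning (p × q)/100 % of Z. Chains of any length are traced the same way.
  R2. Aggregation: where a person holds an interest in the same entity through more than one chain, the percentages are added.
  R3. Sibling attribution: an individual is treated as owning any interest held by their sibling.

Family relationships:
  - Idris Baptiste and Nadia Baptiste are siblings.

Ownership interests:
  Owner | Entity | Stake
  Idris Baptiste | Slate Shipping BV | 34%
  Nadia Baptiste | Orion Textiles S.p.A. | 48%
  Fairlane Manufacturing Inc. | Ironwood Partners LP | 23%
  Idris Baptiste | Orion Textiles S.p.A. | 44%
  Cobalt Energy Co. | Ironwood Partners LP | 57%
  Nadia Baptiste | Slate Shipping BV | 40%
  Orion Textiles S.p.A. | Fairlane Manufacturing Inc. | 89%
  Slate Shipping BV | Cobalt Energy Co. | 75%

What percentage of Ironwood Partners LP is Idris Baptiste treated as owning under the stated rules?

By sibling attribution (R3), Idris Baptiste is treated as also owning Nadia Baptiste's interest in Orion Textiles S.p.A, giving 44% + 48% = 92%.
By sibling attribution (R3), Idris Baptiste is treated as also owning Nadia Baptiste's interest in Slate Shipping BV, giving 34% + 40% = 74%.
Chain via Orion Textiles S.p.A. → Fairlane Manufacturing Inc. (R1): 92% × 89% × 23% = 18.8324% of Ironwood Partners LP.
Chain via Slate Shipping BV → Cobalt Energy Co. (R1): 74% × 75% × 57% = 31.635% of Ironwood Partners LP.
Aggregating (R2): 18.8324% + 31.635% = 50.4674%.

50.4674%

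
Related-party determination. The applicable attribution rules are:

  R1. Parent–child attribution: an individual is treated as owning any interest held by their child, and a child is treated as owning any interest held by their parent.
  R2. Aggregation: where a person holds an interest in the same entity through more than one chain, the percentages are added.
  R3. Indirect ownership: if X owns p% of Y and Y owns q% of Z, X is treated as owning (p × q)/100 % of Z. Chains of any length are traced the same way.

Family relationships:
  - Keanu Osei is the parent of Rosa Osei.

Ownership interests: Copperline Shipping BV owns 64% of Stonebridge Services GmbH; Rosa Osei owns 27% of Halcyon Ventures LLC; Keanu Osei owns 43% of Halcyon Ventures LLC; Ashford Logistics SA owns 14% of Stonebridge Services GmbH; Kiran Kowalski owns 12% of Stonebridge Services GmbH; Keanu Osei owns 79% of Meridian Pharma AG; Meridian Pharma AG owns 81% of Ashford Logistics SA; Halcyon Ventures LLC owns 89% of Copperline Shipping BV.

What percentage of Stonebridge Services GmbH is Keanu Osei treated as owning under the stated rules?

By parent–child attribution (R1), Keanu Osei is treated as also owning Rosa Osei's interest in Halcyon Ventures LLC, giving 43% + 27% = 70%.
Chain via Meridian Pharma AG → Ashford Logistics SA (R3): 79% × 81% × 14% = 8.9586% of Stonebridge Services GmbH.
Chain via Halcyon Ventures LLC → Copperline Shipping BV (R3): 70% × 89% × 64% = 39.872% of Stonebridge Services GmbH.
Aggregating (R2): 8.9586% + 39.872% = 48.8306%.

48.8306%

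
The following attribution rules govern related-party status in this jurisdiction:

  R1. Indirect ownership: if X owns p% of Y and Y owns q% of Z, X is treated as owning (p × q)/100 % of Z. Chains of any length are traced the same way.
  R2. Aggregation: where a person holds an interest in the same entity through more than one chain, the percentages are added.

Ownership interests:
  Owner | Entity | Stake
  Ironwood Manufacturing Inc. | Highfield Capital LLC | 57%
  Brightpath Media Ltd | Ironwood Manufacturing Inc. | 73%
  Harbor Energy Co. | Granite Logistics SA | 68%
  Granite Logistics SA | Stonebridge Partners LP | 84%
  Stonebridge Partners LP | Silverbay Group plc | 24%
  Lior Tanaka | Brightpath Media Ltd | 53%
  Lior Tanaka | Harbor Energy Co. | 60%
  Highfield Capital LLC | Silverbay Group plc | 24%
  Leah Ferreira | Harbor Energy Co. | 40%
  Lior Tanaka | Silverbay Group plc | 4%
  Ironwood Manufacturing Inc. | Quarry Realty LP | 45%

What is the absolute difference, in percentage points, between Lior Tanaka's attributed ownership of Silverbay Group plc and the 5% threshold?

Chain via Harbor Energy Co. → Granite Logistics SA → Stonebridge Partners LP (R1): 60% × 68% × 84% × 24% = 8.22528% of Silverbay Group plc.
Chain via Brightpath Media Ltd → Ironwood Manufacturing Inc. → Highfield Capital LLC (R1): 53% × 73% × 57% × 24% = 5.292792% of Silverbay Group plc.
Direct interest in Silverbay Group plc: 4%.
Aggregating (R2): 8.22528% + 5.292792% + 4% = 17.518072%.
17.518072% exceeds the 5% threshold by 12.518072 percentage points.

12.518072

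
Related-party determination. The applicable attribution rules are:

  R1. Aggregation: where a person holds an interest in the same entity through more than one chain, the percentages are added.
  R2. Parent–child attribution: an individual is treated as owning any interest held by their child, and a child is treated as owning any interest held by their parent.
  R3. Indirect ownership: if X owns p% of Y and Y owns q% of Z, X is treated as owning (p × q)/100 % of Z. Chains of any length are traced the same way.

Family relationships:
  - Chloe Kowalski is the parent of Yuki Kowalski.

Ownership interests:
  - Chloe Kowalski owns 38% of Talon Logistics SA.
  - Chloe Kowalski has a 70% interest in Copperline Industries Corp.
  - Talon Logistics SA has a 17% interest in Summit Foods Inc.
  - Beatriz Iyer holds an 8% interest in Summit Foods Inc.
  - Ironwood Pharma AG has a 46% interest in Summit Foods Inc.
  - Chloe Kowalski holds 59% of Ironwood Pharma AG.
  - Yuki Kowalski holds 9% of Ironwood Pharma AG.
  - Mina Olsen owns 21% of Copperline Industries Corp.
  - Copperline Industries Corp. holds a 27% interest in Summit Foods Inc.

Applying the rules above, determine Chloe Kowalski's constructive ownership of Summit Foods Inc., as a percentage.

56.64%

By parent–child attribution (R2), Chloe Kowalski is treated as also owning Yuki Kowalski's interest in Ironwood Pharma AG, giving 59% + 9% = 68%.
Chain via Ironwood Pharma AG (R3): 68% × 46% = 31.28% of Summit Foods Inc.
Chain via Talon Logistics SA (R3): 38% × 17% = 6.46% of Summit Foods Inc.
Chain via Copperline Industries Corp. (R3): 70% × 27% = 18.9% of Summit Foods Inc.
Aggregating (R1): 31.28% + 6.46% + 18.9% = 56.64%.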